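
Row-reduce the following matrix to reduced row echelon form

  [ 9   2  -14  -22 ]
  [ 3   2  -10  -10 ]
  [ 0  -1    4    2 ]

[[1, 0, -2/3, -2], [0, 1, -4, -2], [0, 0, 0, 0]]

ρ1 := 1/9·ρ1
  [ 1  2/9  -14/9  -22/9 ]
  [ 3    2    -10    -10 ]
  [ 0   -1      4      2 ]
ρ2 := ρ2 − 3·ρ1
  [ 1  2/9  -14/9  -22/9 ]
  [ 0  4/3  -16/3   -8/3 ]
  [ 0   -1      4      2 ]
ρ2 := 3/4·ρ2
  [ 1  2/9  -14/9  -22/9 ]
  [ 0    1     -4     -2 ]
  [ 0   -1      4      2 ]
ρ3 := ρ3 + ρ2
  [ 1  2/9  -14/9  -22/9 ]
  [ 0    1     -4     -2 ]
  [ 0    0      0      0 ]
ρ1 := ρ1 − 2/9·ρ2
  [ 1  0  -2/3  -2 ]
  [ 0  1    -4  -2 ]
  [ 0  0     0   0 ]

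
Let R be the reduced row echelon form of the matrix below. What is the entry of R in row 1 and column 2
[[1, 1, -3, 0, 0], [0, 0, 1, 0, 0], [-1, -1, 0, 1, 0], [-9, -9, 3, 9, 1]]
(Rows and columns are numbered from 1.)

R3 -> R3 + R1
R4 -> R4 + 9·R1
R3 -> R3 + 3·R2
R4 -> R4 + 24·R2
R4 -> R4 − 9·R3
R1 -> R1 + 3·R2

1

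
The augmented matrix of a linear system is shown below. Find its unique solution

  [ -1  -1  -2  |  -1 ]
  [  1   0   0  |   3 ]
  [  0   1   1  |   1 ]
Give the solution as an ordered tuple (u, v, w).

(3, 4, -3)

R1 -> -1·R1
R2 -> R2 − R1
R2 -> -1·R2
R3 -> R3 − R2
R3 -> -1·R3
R2 -> R2 − 2·R3
R1 -> R1 − 2·R3
R1 -> R1 − R2
Reading off the last column: u = 3, v = 4, w = -3.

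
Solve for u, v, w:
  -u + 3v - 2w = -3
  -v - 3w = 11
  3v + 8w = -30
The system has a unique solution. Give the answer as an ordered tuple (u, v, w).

Form the augmented matrix and row-reduce:
  [ -1   3  -2  |   -3 ]
  [  0  -1  -3  |   11 ]
  [  0   3   8  |  -30 ]
R1 ← -1·R1
  [ 1  -3   2  |    3 ]
  [ 0  -1  -3  |   11 ]
  [ 0   3   8  |  -30 ]
R2 ← -1·R2
  [ 1  -3  2  |    3 ]
  [ 0   1  3  |  -11 ]
  [ 0   3  8  |  -30 ]
R3 ← R3 − 3·R2
  [ 1  -3   2  |    3 ]
  [ 0   1   3  |  -11 ]
  [ 0   0  -1  |    3 ]
R3 ← -1·R3
  [ 1  -3  2  |    3 ]
  [ 0   1  3  |  -11 ]
  [ 0   0  1  |   -3 ]
R2 ← R2 − 3·R3
  [ 1  -3  2  |   3 ]
  [ 0   1  0  |  -2 ]
  [ 0   0  1  |  -3 ]
R1 ← R1 − 2·R3
  [ 1  -3  0  |   9 ]
  [ 0   1  0  |  -2 ]
  [ 0   0  1  |  -3 ]
R1 ← R1 + 3·R2
  [ 1  0  0  |   3 ]
  [ 0  1  0  |  -2 ]
  [ 0  0  1  |  -3 ]
Reading off the last column: u = 3, v = -2, w = -3.

(3, -2, -3)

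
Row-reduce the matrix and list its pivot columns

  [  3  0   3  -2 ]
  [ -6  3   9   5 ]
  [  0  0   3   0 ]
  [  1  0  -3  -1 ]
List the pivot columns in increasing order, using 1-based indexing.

r1 ← 1/3·r1
r2 ← r2 + 6·r1
r4 ← r4 − r1
r2 ← 1/3·r2
r3 ← 1/3·r3
r4 ← r4 + 4·r3
r4 ← -3·r4
r2 ← r2 − 1/3·r4
r1 ← r1 + 2/3·r4
r2 ← r2 − 5·r3
r1 ← r1 − r3
Pivot columns are the columns containing a leading 1.

1, 2, 3, 4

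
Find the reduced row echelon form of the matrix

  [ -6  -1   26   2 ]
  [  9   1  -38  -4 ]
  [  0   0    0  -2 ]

R1 ← -1/6·R1
  [ 1  1/6  -13/3  -1/3 ]
  [ 9    1    -38    -4 ]
  [ 0    0      0    -2 ]
R2 ← R2 − 9·R1
  [ 1   1/6  -13/3  -1/3 ]
  [ 0  -1/2      1    -1 ]
  [ 0     0      0    -2 ]
R2 ← -2·R2
  [ 1  1/6  -13/3  -1/3 ]
  [ 0    1     -2     2 ]
  [ 0    0      0    -2 ]
R3 ← -1/2·R3
  [ 1  1/6  -13/3  -1/3 ]
  [ 0    1     -2     2 ]
  [ 0    0      0     1 ]
R2 ← R2 − 2·R3
  [ 1  1/6  -13/3  -1/3 ]
  [ 0    1     -2     0 ]
  [ 0    0      0     1 ]
R1 ← R1 + 1/3·R3
  [ 1  1/6  -13/3  0 ]
  [ 0    1     -2  0 ]
  [ 0    0      0  1 ]
R1 ← R1 − 1/6·R2
  [ 1  0  -4  0 ]
  [ 0  1  -2  0 ]
  [ 0  0   0  1 ]

[[1, 0, -4, 0], [0, 1, -2, 0], [0, 0, 0, 1]]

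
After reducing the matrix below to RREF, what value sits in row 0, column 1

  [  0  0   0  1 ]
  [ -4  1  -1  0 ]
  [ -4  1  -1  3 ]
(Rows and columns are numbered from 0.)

R1 ↔ R2
R1 -> -1/4·R1
R3 -> R3 + 4·R1
R3 -> R3 − 3·R2

-1/4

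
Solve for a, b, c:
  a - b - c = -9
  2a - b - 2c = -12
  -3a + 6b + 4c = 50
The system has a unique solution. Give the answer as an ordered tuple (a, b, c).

Form the augmented matrix and row-reduce:
  [  1  -1  -1  |   -9 ]
  [  2  -1  -2  |  -12 ]
  [ -3   6   4  |   50 ]
R2 ← R2 − 2·R1
  [  1  -1  -1  |  -9 ]
  [  0   1   0  |   6 ]
  [ -3   6   4  |  50 ]
R3 ← R3 + 3·R1
  [ 1  -1  -1  |  -9 ]
  [ 0   1   0  |   6 ]
  [ 0   3   1  |  23 ]
R3 ← R3 − 3·R2
  [ 1  -1  -1  |  -9 ]
  [ 0   1   0  |   6 ]
  [ 0   0   1  |   5 ]
R1 ← R1 + R3
  [ 1  -1  0  |  -4 ]
  [ 0   1  0  |   6 ]
  [ 0   0  1  |   5 ]
R1 ← R1 + R2
  [ 1  0  0  |  2 ]
  [ 0  1  0  |  6 ]
  [ 0  0  1  |  5 ]
Reading off the last column: a = 2, b = 6, c = 5.

(2, 6, 5)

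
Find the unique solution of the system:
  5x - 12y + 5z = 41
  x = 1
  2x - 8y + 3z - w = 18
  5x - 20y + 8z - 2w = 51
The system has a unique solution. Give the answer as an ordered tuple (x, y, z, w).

Form the augmented matrix and row-reduce:
  [ 5  -12  5   0  |  41 ]
  [ 1    0  0   0  |   1 ]
  [ 2   -8  3  -1  |  18 ]
  [ 5  -20  8  -2  |  51 ]
R1 -> 1/5·R1
  [ 1  -12/5  1   0  |  41/5 ]
  [ 1      0  0   0  |     1 ]
  [ 2     -8  3  -1  |    18 ]
  [ 5    -20  8  -2  |    51 ]
R2 -> R2 − R1
  [ 1  -12/5   1   0  |   41/5 ]
  [ 0   12/5  -1   0  |  -36/5 ]
  [ 2     -8   3  -1  |     18 ]
  [ 5    -20   8  -2  |     51 ]
R3 -> R3 − 2·R1
  [ 1  -12/5   1   0  |   41/5 ]
  [ 0   12/5  -1   0  |  -36/5 ]
  [ 0  -16/5   1  -1  |    8/5 ]
  [ 5    -20   8  -2  |     51 ]
R4 -> R4 − 5·R1
  [ 1  -12/5   1   0  |   41/5 ]
  [ 0   12/5  -1   0  |  -36/5 ]
  [ 0  -16/5   1  -1  |    8/5 ]
  [ 0     -8   3  -2  |     10 ]
R2 -> 5/12·R2
  [ 1  -12/5      1   0  |  41/5 ]
  [ 0      1  -5/12   0  |    -3 ]
  [ 0  -16/5      1  -1  |   8/5 ]
  [ 0     -8      3  -2  |    10 ]
R3 -> R3 + 16/5·R2
  [ 1  -12/5      1   0  |  41/5 ]
  [ 0      1  -5/12   0  |    -3 ]
  [ 0      0   -1/3  -1  |    -8 ]
  [ 0     -8      3  -2  |    10 ]
R4 -> R4 + 8·R2
  [ 1  -12/5      1   0  |  41/5 ]
  [ 0      1  -5/12   0  |    -3 ]
  [ 0      0   -1/3  -1  |    -8 ]
  [ 0      0   -1/3  -2  |   -14 ]
R3 -> -3·R3
  [ 1  -12/5      1   0  |  41/5 ]
  [ 0      1  -5/12   0  |    -3 ]
  [ 0      0      1   3  |    24 ]
  [ 0      0   -1/3  -2  |   -14 ]
R4 -> R4 + 1/3·R3
  [ 1  -12/5      1   0  |  41/5 ]
  [ 0      1  -5/12   0  |    -3 ]
  [ 0      0      1   3  |    24 ]
  [ 0      0      0  -1  |    -6 ]
R4 -> -1·R4
  [ 1  -12/5      1  0  |  41/5 ]
  [ 0      1  -5/12  0  |    -3 ]
  [ 0      0      1  3  |    24 ]
  [ 0      0      0  1  |     6 ]
R3 -> R3 − 3·R4
  [ 1  -12/5      1  0  |  41/5 ]
  [ 0      1  -5/12  0  |    -3 ]
  [ 0      0      1  0  |     6 ]
  [ 0      0      0  1  |     6 ]
R2 -> R2 + 5/12·R3
  [ 1  -12/5  1  0  |  41/5 ]
  [ 0      1  0  0  |  -1/2 ]
  [ 0      0  1  0  |     6 ]
  [ 0      0  0  1  |     6 ]
R1 -> R1 − R3
  [ 1  -12/5  0  0  |  11/5 ]
  [ 0      1  0  0  |  -1/2 ]
  [ 0      0  1  0  |     6 ]
  [ 0      0  0  1  |     6 ]
R1 -> R1 + 12/5·R2
  [ 1  0  0  0  |     1 ]
  [ 0  1  0  0  |  -1/2 ]
  [ 0  0  1  0  |     6 ]
  [ 0  0  0  1  |     6 ]
Reading off the last column: x = 1, y = -1/2, z = 6, w = 6.

(1, -1/2, 6, 6)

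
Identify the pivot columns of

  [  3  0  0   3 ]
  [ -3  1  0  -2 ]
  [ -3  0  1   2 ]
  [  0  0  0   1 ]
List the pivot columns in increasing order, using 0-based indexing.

ρ1 := 1/3·ρ1
  [  1  0  0   1 ]
  [ -3  1  0  -2 ]
  [ -3  0  1   2 ]
  [  0  0  0   1 ]
ρ2 := ρ2 + 3·ρ1
  [  1  0  0  1 ]
  [  0  1  0  1 ]
  [ -3  0  1  2 ]
  [  0  0  0  1 ]
ρ3 := ρ3 + 3·ρ1
  [ 1  0  0  1 ]
  [ 0  1  0  1 ]
  [ 0  0  1  5 ]
  [ 0  0  0  1 ]
ρ3 := ρ3 − 5·ρ4
  [ 1  0  0  1 ]
  [ 0  1  0  1 ]
  [ 0  0  1  0 ]
  [ 0  0  0  1 ]
ρ2 := ρ2 − ρ4
  [ 1  0  0  1 ]
  [ 0  1  0  0 ]
  [ 0  0  1  0 ]
  [ 0  0  0  1 ]
ρ1 := ρ1 − ρ4
  [ 1  0  0  0 ]
  [ 0  1  0  0 ]
  [ 0  0  1  0 ]
  [ 0  0  0  1 ]
Pivot columns are the columns containing a leading 1.

0, 1, 2, 3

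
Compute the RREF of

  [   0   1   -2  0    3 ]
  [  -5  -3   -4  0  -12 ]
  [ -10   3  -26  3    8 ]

r1 <-> r2
  [  -5  -3   -4  0  -12 ]
  [   0   1   -2  0    3 ]
  [ -10   3  -26  3    8 ]
r1 -> -1/5·r1
  [   1  3/5  4/5  0  12/5 ]
  [   0    1   -2  0     3 ]
  [ -10    3  -26  3     8 ]
r3 -> r3 + 10·r1
  [ 1  3/5  4/5  0  12/5 ]
  [ 0    1   -2  0     3 ]
  [ 0    9  -18  3    32 ]
r3 -> r3 − 9·r2
  [ 1  3/5  4/5  0  12/5 ]
  [ 0    1   -2  0     3 ]
  [ 0    0    0  3     5 ]
r3 -> 1/3·r3
  [ 1  3/5  4/5  0  12/5 ]
  [ 0    1   -2  0     3 ]
  [ 0    0    0  1   5/3 ]
r1 -> r1 − 3/5·r2
  [ 1  0   2  0  3/5 ]
  [ 0  1  -2  0    3 ]
  [ 0  0   0  1  5/3 ]

[[1, 0, 2, 0, 3/5], [0, 1, -2, 0, 3], [0, 0, 0, 1, 5/3]]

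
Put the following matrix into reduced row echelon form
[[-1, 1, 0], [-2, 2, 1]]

[[1, -1, 0], [0, 0, 1]]

R1 := -1·R1
  [  1  -1  0 ]
  [ -2   2  1 ]
R2 := R2 + 2·R1
  [ 1  -1  0 ]
  [ 0   0  1 ]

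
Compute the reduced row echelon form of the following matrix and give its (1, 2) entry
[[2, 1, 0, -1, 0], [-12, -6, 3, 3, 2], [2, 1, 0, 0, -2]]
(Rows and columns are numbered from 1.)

1/2

R1 ← 1/2·R1
  [   1  1/2  0  -1/2   0 ]
  [ -12   -6  3     3   2 ]
  [   2    1  0     0  -2 ]
R2 ← R2 + 12·R1
  [ 1  1/2  0  -1/2   0 ]
  [ 0    0  3    -3   2 ]
  [ 2    1  0     0  -2 ]
R3 ← R3 − 2·R1
  [ 1  1/2  0  -1/2   0 ]
  [ 0    0  3    -3   2 ]
  [ 0    0  0     1  -2 ]
R2 ← 1/3·R2
  [ 1  1/2  0  -1/2    0 ]
  [ 0    0  1    -1  2/3 ]
  [ 0    0  0     1   -2 ]
R2 ← R2 + R3
  [ 1  1/2  0  -1/2     0 ]
  [ 0    0  1     0  -4/3 ]
  [ 0    0  0     1    -2 ]
R1 ← R1 + 1/2·R3
  [ 1  1/2  0  0    -1 ]
  [ 0    0  1  0  -4/3 ]
  [ 0    0  0  1    -2 ]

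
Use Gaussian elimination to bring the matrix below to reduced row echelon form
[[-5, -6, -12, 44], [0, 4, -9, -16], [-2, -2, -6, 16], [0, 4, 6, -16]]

R1 → -1/5·R1
  [  1  6/5  12/5  -44/5 ]
  [  0    4    -9    -16 ]
  [ -2   -2    -6     16 ]
  [  0    4     6    -16 ]
R3 → R3 + 2·R1
  [ 1  6/5  12/5  -44/5 ]
  [ 0    4    -9    -16 ]
  [ 0  2/5  -6/5   -8/5 ]
  [ 0    4     6    -16 ]
R2 → 1/4·R2
  [ 1  6/5  12/5  -44/5 ]
  [ 0    1  -9/4     -4 ]
  [ 0  2/5  -6/5   -8/5 ]
  [ 0    4     6    -16 ]
R3 → R3 − 2/5·R2
  [ 1  6/5   12/5  -44/5 ]
  [ 0    1   -9/4     -4 ]
  [ 0    0  -3/10      0 ]
  [ 0    4      6    -16 ]
R4 → R4 − 4·R2
  [ 1  6/5   12/5  -44/5 ]
  [ 0    1   -9/4     -4 ]
  [ 0    0  -3/10      0 ]
  [ 0    0     15      0 ]
R3 → -10/3·R3
  [ 1  6/5  12/5  -44/5 ]
  [ 0    1  -9/4     -4 ]
  [ 0    0     1      0 ]
  [ 0    0    15      0 ]
R4 → R4 − 15·R3
  [ 1  6/5  12/5  -44/5 ]
  [ 0    1  -9/4     -4 ]
  [ 0    0     1      0 ]
  [ 0    0     0      0 ]
R2 → R2 + 9/4·R3
  [ 1  6/5  12/5  -44/5 ]
  [ 0    1     0     -4 ]
  [ 0    0     1      0 ]
  [ 0    0     0      0 ]
R1 → R1 − 12/5·R3
  [ 1  6/5  0  -44/5 ]
  [ 0    1  0     -4 ]
  [ 0    0  1      0 ]
  [ 0    0  0      0 ]
R1 → R1 − 6/5·R2
  [ 1  0  0  -4 ]
  [ 0  1  0  -4 ]
  [ 0  0  1   0 ]
  [ 0  0  0   0 ]

[[1, 0, 0, -4], [0, 1, 0, -4], [0, 0, 1, 0], [0, 0, 0, 0]]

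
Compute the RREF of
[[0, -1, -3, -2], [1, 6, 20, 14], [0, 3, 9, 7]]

ρ1 <-> ρ2
  [ 1   6  20  14 ]
  [ 0  -1  -3  -2 ]
  [ 0   3   9   7 ]
ρ2 → -1·ρ2
  [ 1  6  20  14 ]
  [ 0  1   3   2 ]
  [ 0  3   9   7 ]
ρ3 → ρ3 − 3·ρ2
  [ 1  6  20  14 ]
  [ 0  1   3   2 ]
  [ 0  0   0   1 ]
ρ2 → ρ2 − 2·ρ3
  [ 1  6  20  14 ]
  [ 0  1   3   0 ]
  [ 0  0   0   1 ]
ρ1 → ρ1 − 14·ρ3
  [ 1  6  20  0 ]
  [ 0  1   3  0 ]
  [ 0  0   0  1 ]
ρ1 → ρ1 − 6·ρ2
  [ 1  0  2  0 ]
  [ 0  1  3  0 ]
  [ 0  0  0  1 ]

[[1, 0, 2, 0], [0, 1, 3, 0], [0, 0, 0, 1]]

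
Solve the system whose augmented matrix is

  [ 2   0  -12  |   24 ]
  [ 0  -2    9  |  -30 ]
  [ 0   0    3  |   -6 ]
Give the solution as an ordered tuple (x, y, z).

R1 -> 1/2·R1
  [ 1   0  -6  |   12 ]
  [ 0  -2   9  |  -30 ]
  [ 0   0   3  |   -6 ]
R2 -> -1/2·R2
  [ 1  0    -6  |  12 ]
  [ 0  1  -9/2  |  15 ]
  [ 0  0     3  |  -6 ]
R3 -> 1/3·R3
  [ 1  0    -6  |  12 ]
  [ 0  1  -9/2  |  15 ]
  [ 0  0     1  |  -2 ]
R2 -> R2 + 9/2·R3
  [ 1  0  -6  |  12 ]
  [ 0  1   0  |   6 ]
  [ 0  0   1  |  -2 ]
R1 -> R1 + 6·R3
  [ 1  0  0  |   0 ]
  [ 0  1  0  |   6 ]
  [ 0  0  1  |  -2 ]
Reading off the last column: x = 0, y = 6, z = -2.

(0, 6, -2)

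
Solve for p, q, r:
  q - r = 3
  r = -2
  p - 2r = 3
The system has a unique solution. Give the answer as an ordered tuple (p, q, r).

Form the augmented matrix and row-reduce:
  [ 0  1  -1  |   3 ]
  [ 0  0   1  |  -2 ]
  [ 1  0  -2  |   3 ]
R1 <-> R3
  [ 1  0  -2  |   3 ]
  [ 0  0   1  |  -2 ]
  [ 0  1  -1  |   3 ]
R2 <-> R3
  [ 1  0  -2  |   3 ]
  [ 0  1  -1  |   3 ]
  [ 0  0   1  |  -2 ]
R2 → R2 + R3
  [ 1  0  -2  |   3 ]
  [ 0  1   0  |   1 ]
  [ 0  0   1  |  -2 ]
R1 → R1 + 2·R3
  [ 1  0  0  |  -1 ]
  [ 0  1  0  |   1 ]
  [ 0  0  1  |  -2 ]
Reading off the last column: p = -1, q = 1, r = -2.

(-1, 1, -2)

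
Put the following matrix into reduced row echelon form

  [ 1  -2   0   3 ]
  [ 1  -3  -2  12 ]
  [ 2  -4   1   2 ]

R2 → R2 − R1
  [ 1  -2   0  3 ]
  [ 0  -1  -2  9 ]
  [ 2  -4   1  2 ]
R3 → R3 − 2·R1
  [ 1  -2   0   3 ]
  [ 0  -1  -2   9 ]
  [ 0   0   1  -4 ]
R2 → -1·R2
  [ 1  -2  0   3 ]
  [ 0   1  2  -9 ]
  [ 0   0  1  -4 ]
R2 → R2 − 2·R3
  [ 1  -2  0   3 ]
  [ 0   1  0  -1 ]
  [ 0   0  1  -4 ]
R1 → R1 + 2·R2
  [ 1  0  0   1 ]
  [ 0  1  0  -1 ]
  [ 0  0  1  -4 ]

[[1, 0, 0, 1], [0, 1, 0, -1], [0, 0, 1, -4]]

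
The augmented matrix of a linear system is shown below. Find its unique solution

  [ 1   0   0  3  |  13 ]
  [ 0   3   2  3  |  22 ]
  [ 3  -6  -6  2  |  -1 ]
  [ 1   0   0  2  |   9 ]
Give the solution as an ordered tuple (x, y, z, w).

(1, 6, -4, 4)

r3 → r3 − 3·r1
  [ 1   0   0   3  |   13 ]
  [ 0   3   2   3  |   22 ]
  [ 0  -6  -6  -7  |  -40 ]
  [ 1   0   0   2  |    9 ]
r4 → r4 − r1
  [ 1   0   0   3  |   13 ]
  [ 0   3   2   3  |   22 ]
  [ 0  -6  -6  -7  |  -40 ]
  [ 0   0   0  -1  |   -4 ]
r2 → 1/3·r2
  [ 1   0    0   3  |    13 ]
  [ 0   1  2/3   1  |  22/3 ]
  [ 0  -6   -6  -7  |   -40 ]
  [ 0   0    0  -1  |    -4 ]
r3 → r3 + 6·r2
  [ 1  0    0   3  |    13 ]
  [ 0  1  2/3   1  |  22/3 ]
  [ 0  0   -2  -1  |     4 ]
  [ 0  0    0  -1  |    -4 ]
r3 → -1/2·r3
  [ 1  0    0    3  |    13 ]
  [ 0  1  2/3    1  |  22/3 ]
  [ 0  0    1  1/2  |    -2 ]
  [ 0  0    0   -1  |    -4 ]
r4 → -1·r4
  [ 1  0    0    3  |    13 ]
  [ 0  1  2/3    1  |  22/3 ]
  [ 0  0    1  1/2  |    -2 ]
  [ 0  0    0    1  |     4 ]
r3 → r3 − 1/2·r4
  [ 1  0    0  3  |    13 ]
  [ 0  1  2/3  1  |  22/3 ]
  [ 0  0    1  0  |    -4 ]
  [ 0  0    0  1  |     4 ]
r2 → r2 − r4
  [ 1  0    0  3  |    13 ]
  [ 0  1  2/3  0  |  10/3 ]
  [ 0  0    1  0  |    -4 ]
  [ 0  0    0  1  |     4 ]
r1 → r1 − 3·r4
  [ 1  0    0  0  |     1 ]
  [ 0  1  2/3  0  |  10/3 ]
  [ 0  0    1  0  |    -4 ]
  [ 0  0    0  1  |     4 ]
r2 → r2 − 2/3·r3
  [ 1  0  0  0  |   1 ]
  [ 0  1  0  0  |   6 ]
  [ 0  0  1  0  |  -4 ]
  [ 0  0  0  1  |   4 ]
Reading off the last column: x = 1, y = 6, z = -4, w = 4.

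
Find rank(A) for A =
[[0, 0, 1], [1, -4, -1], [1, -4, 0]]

rank = 2

Swap r1 and r2.
  [ 1  -4  -1 ]
  [ 0   0   1 ]
  [ 1  -4   0 ]
Subtract r1 from r3.
  [ 1  -4  -1 ]
  [ 0   0   1 ]
  [ 0   0   1 ]
Subtract r2 from r3.
  [ 1  -4  -1 ]
  [ 0   0   1 ]
  [ 0   0   0 ]
Add r2 to r1.
  [ 1  -4  0 ]
  [ 0   0  1 ]
  [ 0   0  0 ]
The reduced form has 2 nonzero rows.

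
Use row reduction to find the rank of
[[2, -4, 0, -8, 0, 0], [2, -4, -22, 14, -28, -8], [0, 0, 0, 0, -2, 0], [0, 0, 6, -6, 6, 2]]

rank = 4

R1 → 1/2·R1
  [ 1  -2    0  -4    0   0 ]
  [ 2  -4  -22  14  -28  -8 ]
  [ 0   0    0   0   -2   0 ]
  [ 0   0    6  -6    6   2 ]
R2 → R2 − 2·R1
  [ 1  -2    0  -4    0   0 ]
  [ 0   0  -22  22  -28  -8 ]
  [ 0   0    0   0   -2   0 ]
  [ 0   0    6  -6    6   2 ]
R2 → -1/22·R2
  [ 1  -2  0  -4      0     0 ]
  [ 0   0  1  -1  14/11  4/11 ]
  [ 0   0  0   0     -2     0 ]
  [ 0   0  6  -6      6     2 ]
R4 → R4 − 6·R2
  [ 1  -2  0  -4       0      0 ]
  [ 0   0  1  -1   14/11   4/11 ]
  [ 0   0  0   0      -2      0 ]
  [ 0   0  0   0  -18/11  -2/11 ]
R3 → -1/2·R3
  [ 1  -2  0  -4       0      0 ]
  [ 0   0  1  -1   14/11   4/11 ]
  [ 0   0  0   0       1      0 ]
  [ 0   0  0   0  -18/11  -2/11 ]
R4 → R4 + 18/11·R3
  [ 1  -2  0  -4      0      0 ]
  [ 0   0  1  -1  14/11   4/11 ]
  [ 0   0  0   0      1      0 ]
  [ 0   0  0   0      0  -2/11 ]
R4 → -11/2·R4
  [ 1  -2  0  -4      0     0 ]
  [ 0   0  1  -1  14/11  4/11 ]
  [ 0   0  0   0      1     0 ]
  [ 0   0  0   0      0     1 ]
R2 → R2 − 4/11·R4
  [ 1  -2  0  -4      0  0 ]
  [ 0   0  1  -1  14/11  0 ]
  [ 0   0  0   0      1  0 ]
  [ 0   0  0   0      0  1 ]
R2 → R2 − 14/11·R3
  [ 1  -2  0  -4  0  0 ]
  [ 0   0  1  -1  0  0 ]
  [ 0   0  0   0  1  0 ]
  [ 0   0  0   0  0  1 ]
The reduced form has 4 nonzero rows.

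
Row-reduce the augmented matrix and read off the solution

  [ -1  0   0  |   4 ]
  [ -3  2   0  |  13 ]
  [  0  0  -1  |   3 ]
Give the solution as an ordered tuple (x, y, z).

r1 -> -1·r1
  [  1  0   0  |  -4 ]
  [ -3  2   0  |  13 ]
  [  0  0  -1  |   3 ]
r2 -> r2 + 3·r1
  [ 1  0   0  |  -4 ]
  [ 0  2   0  |   1 ]
  [ 0  0  -1  |   3 ]
r2 -> 1/2·r2
  [ 1  0   0  |   -4 ]
  [ 0  1   0  |  1/2 ]
  [ 0  0  -1  |    3 ]
r3 -> -1·r3
  [ 1  0  0  |   -4 ]
  [ 0  1  0  |  1/2 ]
  [ 0  0  1  |   -3 ]
Reading off the last column: x = -4, y = 1/2, z = -3.

(-4, 1/2, -3)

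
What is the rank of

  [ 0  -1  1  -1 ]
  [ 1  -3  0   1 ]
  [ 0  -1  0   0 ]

rank = 3

R1 <=> R2
R2 -> -1·R2
R3 -> R3 + R2
R3 -> -1·R3
R2 -> R2 + R3
R1 -> R1 + 3·R2
The reduced form has 3 nonzero rows.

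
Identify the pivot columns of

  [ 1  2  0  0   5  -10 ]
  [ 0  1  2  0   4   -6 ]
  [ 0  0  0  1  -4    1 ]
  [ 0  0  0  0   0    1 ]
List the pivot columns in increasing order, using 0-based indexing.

R3 ← R3 − R4
  [ 1  2  0  0   5  -10 ]
  [ 0  1  2  0   4   -6 ]
  [ 0  0  0  1  -4    0 ]
  [ 0  0  0  0   0    1 ]
R2 ← R2 + 6·R4
  [ 1  2  0  0   5  -10 ]
  [ 0  1  2  0   4    0 ]
  [ 0  0  0  1  -4    0 ]
  [ 0  0  0  0   0    1 ]
R1 ← R1 + 10·R4
  [ 1  2  0  0   5  0 ]
  [ 0  1  2  0   4  0 ]
  [ 0  0  0  1  -4  0 ]
  [ 0  0  0  0   0  1 ]
R1 ← R1 − 2·R2
  [ 1  0  -4  0  -3  0 ]
  [ 0  1   2  0   4  0 ]
  [ 0  0   0  1  -4  0 ]
  [ 0  0   0  0   0  1 ]
Pivot columns are the columns containing a leading 1.

0, 1, 3, 5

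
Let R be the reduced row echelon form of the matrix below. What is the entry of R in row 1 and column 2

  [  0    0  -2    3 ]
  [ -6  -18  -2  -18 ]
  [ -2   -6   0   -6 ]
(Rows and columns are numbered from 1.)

R1 <=> R2
R1 → -1/6·R1
R3 → R3 + 2·R1
R2 → -1/2·R2
R3 → R3 − 2/3·R2
R2 → R2 + 3/2·R3
R1 → R1 − 3·R3
R1 → R1 − 1/3·R2

3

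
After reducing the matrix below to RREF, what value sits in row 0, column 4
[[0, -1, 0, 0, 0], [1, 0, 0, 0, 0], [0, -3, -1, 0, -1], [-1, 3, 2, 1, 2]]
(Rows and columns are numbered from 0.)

ρ1 <-> ρ2
ρ4 -> ρ4 + ρ1
ρ2 -> -1·ρ2
ρ3 -> ρ3 + 3·ρ2
ρ4 -> ρ4 − 3·ρ2
ρ3 -> -1·ρ3
ρ4 -> ρ4 − 2·ρ3

0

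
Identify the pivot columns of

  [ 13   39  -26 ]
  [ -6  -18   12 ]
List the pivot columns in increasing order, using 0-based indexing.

ρ1 ← 1/13·ρ1
  [  1    3  -2 ]
  [ -6  -18  12 ]
ρ2 ← ρ2 + 6·ρ1
  [ 1  3  -2 ]
  [ 0  0   0 ]
Pivot columns are the columns containing a leading 1.

0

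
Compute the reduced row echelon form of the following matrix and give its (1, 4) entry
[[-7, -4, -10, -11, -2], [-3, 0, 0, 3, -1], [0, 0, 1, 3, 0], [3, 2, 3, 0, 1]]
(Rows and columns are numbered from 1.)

-1

ρ1 -> -1/7·ρ1
  [  1  4/7  10/7  11/7  2/7 ]
  [ -3    0     0     3   -1 ]
  [  0    0     1     3    0 ]
  [  3    2     3     0    1 ]
ρ2 -> ρ2 + 3·ρ1
  [ 1   4/7  10/7  11/7   2/7 ]
  [ 0  12/7  30/7  54/7  -1/7 ]
  [ 0     0     1     3     0 ]
  [ 3     2     3     0     1 ]
ρ4 -> ρ4 − 3·ρ1
  [ 1   4/7  10/7   11/7   2/7 ]
  [ 0  12/7  30/7   54/7  -1/7 ]
  [ 0     0     1      3     0 ]
  [ 0   2/7  -9/7  -33/7   1/7 ]
ρ2 -> 7/12·ρ2
  [ 1  4/7  10/7   11/7    2/7 ]
  [ 0    1   5/2    9/2  -1/12 ]
  [ 0    0     1      3      0 ]
  [ 0  2/7  -9/7  -33/7    1/7 ]
ρ4 -> ρ4 − 2/7·ρ2
  [ 1  4/7  10/7  11/7    2/7 ]
  [ 0    1   5/2   9/2  -1/12 ]
  [ 0    0     1     3      0 ]
  [ 0    0    -2    -6    1/6 ]
ρ4 -> ρ4 + 2·ρ3
  [ 1  4/7  10/7  11/7    2/7 ]
  [ 0    1   5/2   9/2  -1/12 ]
  [ 0    0     1     3      0 ]
  [ 0    0     0     0    1/6 ]
ρ4 -> 6·ρ4
  [ 1  4/7  10/7  11/7    2/7 ]
  [ 0    1   5/2   9/2  -1/12 ]
  [ 0    0     1     3      0 ]
  [ 0    0     0     0      1 ]
ρ2 -> ρ2 + 1/12·ρ4
  [ 1  4/7  10/7  11/7  2/7 ]
  [ 0    1   5/2   9/2    0 ]
  [ 0    0     1     3    0 ]
  [ 0    0     0     0    1 ]
ρ1 -> ρ1 − 2/7·ρ4
  [ 1  4/7  10/7  11/7  0 ]
  [ 0    1   5/2   9/2  0 ]
  [ 0    0     1     3  0 ]
  [ 0    0     0     0  1 ]
ρ2 -> ρ2 − 5/2·ρ3
  [ 1  4/7  10/7  11/7  0 ]
  [ 0    1     0    -3  0 ]
  [ 0    0     1     3  0 ]
  [ 0    0     0     0  1 ]
ρ1 -> ρ1 − 10/7·ρ3
  [ 1  4/7  0  -19/7  0 ]
  [ 0    1  0     -3  0 ]
  [ 0    0  1      3  0 ]
  [ 0    0  0      0  1 ]
ρ1 -> ρ1 − 4/7·ρ2
  [ 1  0  0  -1  0 ]
  [ 0  1  0  -3  0 ]
  [ 0  0  1   3  0 ]
  [ 0  0  0   0  1 ]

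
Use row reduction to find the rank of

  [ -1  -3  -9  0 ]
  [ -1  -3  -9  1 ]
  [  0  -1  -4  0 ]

R1 := -1·R1
R2 := R2 + R1
R2 <-> R3
R2 := -1·R2
R1 := R1 − 3·R2
The reduced form has 3 nonzero rows.

rank = 3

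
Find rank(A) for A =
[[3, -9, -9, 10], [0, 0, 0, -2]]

R1 ← 1/3·R1
  [ 1  -3  -3  10/3 ]
  [ 0   0   0    -2 ]
R2 ← -1/2·R2
  [ 1  -3  -3  10/3 ]
  [ 0   0   0     1 ]
R1 ← R1 − 10/3·R2
  [ 1  -3  -3  0 ]
  [ 0   0   0  1 ]
The reduced form has 2 nonzero rows.

rank = 2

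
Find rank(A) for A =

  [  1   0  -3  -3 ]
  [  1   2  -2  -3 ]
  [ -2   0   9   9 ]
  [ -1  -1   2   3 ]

rank = 4

Subtract R1 from R2.
Add 2 times R1 to R3.
Add R1 to R4.
Multiply R2 by 1/2.
Add R2 to R4.
Multiply R3 by 1/3.
Add 1/2 times R3 to R4.
Multiply R4 by 2.
Subtract R4 from R3.
Add 3 times R4 to R1.
Subtract 1/2 times R3 from R2.
Add 3 times R3 to R1.
The reduced form has 4 nonzero rows.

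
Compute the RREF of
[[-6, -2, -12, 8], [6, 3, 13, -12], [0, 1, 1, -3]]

Multiply r1 by -1/6.
  [ 1  1/3   2  -4/3 ]
  [ 6    3  13   -12 ]
  [ 0    1   1    -3 ]
Subtract 6 times r1 from r2.
  [ 1  1/3  2  -4/3 ]
  [ 0    1  1    -4 ]
  [ 0    1  1    -3 ]
Subtract r2 from r3.
  [ 1  1/3  2  -4/3 ]
  [ 0    1  1    -4 ]
  [ 0    0  0     1 ]
Add 4 times r3 to r2.
  [ 1  1/3  2  -4/3 ]
  [ 0    1  1     0 ]
  [ 0    0  0     1 ]
Add 4/3 times r3 to r1.
  [ 1  1/3  2  0 ]
  [ 0    1  1  0 ]
  [ 0    0  0  1 ]
Subtract 1/3 times r2 from r1.
  [ 1  0  5/3  0 ]
  [ 0  1    1  0 ]
  [ 0  0    0  1 ]

[[1, 0, 5/3, 0], [0, 1, 1, 0], [0, 0, 0, 1]]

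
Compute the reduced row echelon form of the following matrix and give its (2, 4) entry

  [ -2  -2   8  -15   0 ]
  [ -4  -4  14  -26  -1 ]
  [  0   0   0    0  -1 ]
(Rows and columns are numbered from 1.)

-2

R1 ← -1/2·R1
  [  1   1  -4  15/2   0 ]
  [ -4  -4  14   -26  -1 ]
  [  0   0   0     0  -1 ]
R2 ← R2 + 4·R1
  [ 1  1  -4  15/2   0 ]
  [ 0  0  -2     4  -1 ]
  [ 0  0   0     0  -1 ]
R2 ← -1/2·R2
  [ 1  1  -4  15/2    0 ]
  [ 0  0   1    -2  1/2 ]
  [ 0  0   0     0   -1 ]
R3 ← -1·R3
  [ 1  1  -4  15/2    0 ]
  [ 0  0   1    -2  1/2 ]
  [ 0  0   0     0    1 ]
R2 ← R2 − 1/2·R3
  [ 1  1  -4  15/2  0 ]
  [ 0  0   1    -2  0 ]
  [ 0  0   0     0  1 ]
R1 ← R1 + 4·R2
  [ 1  1  0  -1/2  0 ]
  [ 0  0  1    -2  0 ]
  [ 0  0  0     0  1 ]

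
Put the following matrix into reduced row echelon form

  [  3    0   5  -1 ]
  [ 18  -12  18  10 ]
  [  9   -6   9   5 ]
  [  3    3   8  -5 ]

r1 ← 1/3·r1
  [  1    0  5/3  -1/3 ]
  [ 18  -12   18    10 ]
  [  9   -6    9     5 ]
  [  3    3    8    -5 ]
r2 ← r2 − 18·r1
  [ 1    0  5/3  -1/3 ]
  [ 0  -12  -12    16 ]
  [ 9   -6    9     5 ]
  [ 3    3    8    -5 ]
r3 ← r3 − 9·r1
  [ 1    0  5/3  -1/3 ]
  [ 0  -12  -12    16 ]
  [ 0   -6   -6     8 ]
  [ 3    3    8    -5 ]
r4 ← r4 − 3·r1
  [ 1    0  5/3  -1/3 ]
  [ 0  -12  -12    16 ]
  [ 0   -6   -6     8 ]
  [ 0    3    3    -4 ]
r2 ← -1/12·r2
  [ 1   0  5/3  -1/3 ]
  [ 0   1    1  -4/3 ]
  [ 0  -6   -6     8 ]
  [ 0   3    3    -4 ]
r3 ← r3 + 6·r2
  [ 1  0  5/3  -1/3 ]
  [ 0  1    1  -4/3 ]
  [ 0  0    0     0 ]
  [ 0  3    3    -4 ]
r4 ← r4 − 3·r2
  [ 1  0  5/3  -1/3 ]
  [ 0  1    1  -4/3 ]
  [ 0  0    0     0 ]
  [ 0  0    0     0 ]

[[1, 0, 5/3, -1/3], [0, 1, 1, -4/3], [0, 0, 0, 0], [0, 0, 0, 0]]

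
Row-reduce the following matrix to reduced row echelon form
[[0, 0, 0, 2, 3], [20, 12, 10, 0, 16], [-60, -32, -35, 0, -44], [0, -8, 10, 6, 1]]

[[1, 0, 5/4, 0, 1/5], [0, 1, -5/4, 0, 1], [0, 0, 0, 1, 3/2], [0, 0, 0, 0, 0]]

Swap R1 and R2.
Multiply R1 by 1/20.
Add 60 times R1 to R3.
Swap R2 and R3.
Multiply R2 by 1/4.
Add 8 times R2 to R4.
Multiply R3 by 1/2.
Subtract 6 times R3 from R4.
Subtract 3/5 times R2 from R1.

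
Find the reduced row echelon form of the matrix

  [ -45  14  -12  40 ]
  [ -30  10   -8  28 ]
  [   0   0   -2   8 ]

r1 -> -1/45·r1
  [   1  -14/45  4/15  -8/9 ]
  [ -30      10    -8    28 ]
  [   0       0    -2     8 ]
r2 -> r2 + 30·r1
  [ 1  -14/45  4/15  -8/9 ]
  [ 0     2/3     0   4/3 ]
  [ 0       0    -2     8 ]
r2 -> 3/2·r2
  [ 1  -14/45  4/15  -8/9 ]
  [ 0       1     0     2 ]
  [ 0       0    -2     8 ]
r3 -> -1/2·r3
  [ 1  -14/45  4/15  -8/9 ]
  [ 0       1     0     2 ]
  [ 0       0     1    -4 ]
r1 -> r1 − 4/15·r3
  [ 1  -14/45  0  8/45 ]
  [ 0       1  0     2 ]
  [ 0       0  1    -4 ]
r1 -> r1 + 14/45·r2
  [ 1  0  0  4/5 ]
  [ 0  1  0    2 ]
  [ 0  0  1   -4 ]

[[1, 0, 0, 4/5], [0, 1, 0, 2], [0, 0, 1, -4]]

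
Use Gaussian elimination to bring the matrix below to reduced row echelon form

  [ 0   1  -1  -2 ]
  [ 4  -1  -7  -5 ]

Swap ρ1 and ρ2.
  [ 4  -1  -7  -5 ]
  [ 0   1  -1  -2 ]
Multiply ρ1 by 1/4.
  [ 1  -1/4  -7/4  -5/4 ]
  [ 0     1    -1    -2 ]
Add 1/4 times ρ2 to ρ1.
  [ 1  0  -2  -7/4 ]
  [ 0  1  -1    -2 ]

[[1, 0, -2, -7/4], [0, 1, -1, -2]]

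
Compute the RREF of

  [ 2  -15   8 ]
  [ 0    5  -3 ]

[[1, 0, -1/2], [0, 1, -3/5]]

ρ1 := 1/2·ρ1
  [ 1  -15/2   4 ]
  [ 0      5  -3 ]
ρ2 := 1/5·ρ2
  [ 1  -15/2     4 ]
  [ 0      1  -3/5 ]
ρ1 := ρ1 + 15/2·ρ2
  [ 1  0  -1/2 ]
  [ 0  1  -3/5 ]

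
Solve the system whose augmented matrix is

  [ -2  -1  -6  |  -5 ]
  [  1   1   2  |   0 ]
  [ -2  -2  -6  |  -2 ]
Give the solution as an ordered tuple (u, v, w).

R1 → -1/2·R1
  [  1  1/2   3  |  5/2 ]
  [  1    1   2  |    0 ]
  [ -2   -2  -6  |   -2 ]
R2 → R2 − R1
  [  1  1/2   3  |   5/2 ]
  [  0  1/2  -1  |  -5/2 ]
  [ -2   -2  -6  |    -2 ]
R3 → R3 + 2·R1
  [ 1  1/2   3  |   5/2 ]
  [ 0  1/2  -1  |  -5/2 ]
  [ 0   -1   0  |     3 ]
R2 → 2·R2
  [ 1  1/2   3  |  5/2 ]
  [ 0    1  -2  |   -5 ]
  [ 0   -1   0  |    3 ]
R3 → R3 + R2
  [ 1  1/2   3  |  5/2 ]
  [ 0    1  -2  |   -5 ]
  [ 0    0  -2  |   -2 ]
R3 → -1/2·R3
  [ 1  1/2   3  |  5/2 ]
  [ 0    1  -2  |   -5 ]
  [ 0    0   1  |    1 ]
R2 → R2 + 2·R3
  [ 1  1/2  3  |  5/2 ]
  [ 0    1  0  |   -3 ]
  [ 0    0  1  |    1 ]
R1 → R1 − 3·R3
  [ 1  1/2  0  |  -1/2 ]
  [ 0    1  0  |    -3 ]
  [ 0    0  1  |     1 ]
R1 → R1 − 1/2·R2
  [ 1  0  0  |   1 ]
  [ 0  1  0  |  -3 ]
  [ 0  0  1  |   1 ]
Reading off the last column: u = 1, v = -3, w = 1.

(1, -3, 1)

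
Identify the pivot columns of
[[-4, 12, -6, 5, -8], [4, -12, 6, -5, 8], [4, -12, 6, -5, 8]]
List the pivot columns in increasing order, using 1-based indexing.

R1 → -1/4·R1
  [ 1   -3  3/2  -5/4  2 ]
  [ 4  -12    6    -5  8 ]
  [ 4  -12    6    -5  8 ]
R2 → R2 − 4·R1
  [ 1   -3  3/2  -5/4  2 ]
  [ 0    0    0     0  0 ]
  [ 4  -12    6    -5  8 ]
R3 → R3 − 4·R1
  [ 1  -3  3/2  -5/4  2 ]
  [ 0   0    0     0  0 ]
  [ 0   0    0     0  0 ]
Pivot columns are the columns containing a leading 1.

1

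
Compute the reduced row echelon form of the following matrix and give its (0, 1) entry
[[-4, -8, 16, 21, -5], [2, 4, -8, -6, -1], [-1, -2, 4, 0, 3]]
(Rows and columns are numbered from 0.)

ρ1 -> -1/4·ρ1
ρ2 -> ρ2 − 2·ρ1
ρ3 -> ρ3 + ρ1
ρ2 -> 2/9·ρ2
ρ3 -> ρ3 + 21/4·ρ2
ρ3 -> 6·ρ3
ρ2 -> ρ2 + 7/9·ρ3
ρ1 -> ρ1 − 5/4·ρ3
ρ1 -> ρ1 + 21/4·ρ2

2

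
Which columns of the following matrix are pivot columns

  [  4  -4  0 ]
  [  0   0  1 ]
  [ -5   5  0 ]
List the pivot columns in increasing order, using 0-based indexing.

R1 -> 1/4·R1
  [  1  -1  0 ]
  [  0   0  1 ]
  [ -5   5  0 ]
R3 -> R3 + 5·R1
  [ 1  -1  0 ]
  [ 0   0  1 ]
  [ 0   0  0 ]
Pivot columns are the columns containing a leading 1.

0, 2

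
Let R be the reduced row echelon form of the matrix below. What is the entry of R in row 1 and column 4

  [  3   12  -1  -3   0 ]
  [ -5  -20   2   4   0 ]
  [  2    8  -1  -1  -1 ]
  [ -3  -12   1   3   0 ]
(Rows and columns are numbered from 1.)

R1 := 1/3·R1
  [  1    4  -1/3  -1   0 ]
  [ -5  -20     2   4   0 ]
  [  2    8    -1  -1  -1 ]
  [ -3  -12     1   3   0 ]
R2 := R2 + 5·R1
  [  1    4  -1/3  -1   0 ]
  [  0    0   1/3  -1   0 ]
  [  2    8    -1  -1  -1 ]
  [ -3  -12     1   3   0 ]
R3 := R3 − 2·R1
  [  1    4  -1/3  -1   0 ]
  [  0    0   1/3  -1   0 ]
  [  0    0  -1/3   1  -1 ]
  [ -3  -12     1   3   0 ]
R4 := R4 + 3·R1
  [ 1  4  -1/3  -1   0 ]
  [ 0  0   1/3  -1   0 ]
  [ 0  0  -1/3   1  -1 ]
  [ 0  0     0   0   0 ]
R2 := 3·R2
  [ 1  4  -1/3  -1   0 ]
  [ 0  0     1  -3   0 ]
  [ 0  0  -1/3   1  -1 ]
  [ 0  0     0   0   0 ]
R3 := R3 + 1/3·R2
  [ 1  4  -1/3  -1   0 ]
  [ 0  0     1  -3   0 ]
  [ 0  0     0   0  -1 ]
  [ 0  0     0   0   0 ]
R3 := -1·R3
  [ 1  4  -1/3  -1  0 ]
  [ 0  0     1  -3  0 ]
  [ 0  0     0   0  1 ]
  [ 0  0     0   0  0 ]
R1 := R1 + 1/3·R2
  [ 1  4  0  -2  0 ]
  [ 0  0  1  -3  0 ]
  [ 0  0  0   0  1 ]
  [ 0  0  0   0  0 ]

-2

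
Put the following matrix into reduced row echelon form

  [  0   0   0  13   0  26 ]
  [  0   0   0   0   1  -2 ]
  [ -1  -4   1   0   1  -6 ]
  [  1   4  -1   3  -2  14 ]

R1 ↔ R3
R1 := -1·R1
R4 := R4 − R1
R2 ↔ R3
R2 := 1/13·R2
R4 := R4 − 3·R2
R4 := R4 + R3
R1 := R1 + R3

[[1, 4, -1, 0, 0, 4], [0, 0, 0, 1, 0, 2], [0, 0, 0, 0, 1, -2], [0, 0, 0, 0, 0, 0]]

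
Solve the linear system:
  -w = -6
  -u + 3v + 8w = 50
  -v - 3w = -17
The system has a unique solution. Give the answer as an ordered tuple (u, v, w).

Form the augmented matrix and row-reduce:
  [  0   0  -1  |   -6 ]
  [ -1   3   8  |   50 ]
  [  0  -1  -3  |  -17 ]
ρ1 <-> ρ2
ρ1 ← -1·ρ1
ρ2 <-> ρ3
ρ2 ← -1·ρ2
ρ3 ← -1·ρ3
ρ2 ← ρ2 − 3·ρ3
ρ1 ← ρ1 + 8·ρ3
ρ1 ← ρ1 + 3·ρ2
Reading off the last column: u = -5, v = -1, w = 6.

(-5, -1, 6)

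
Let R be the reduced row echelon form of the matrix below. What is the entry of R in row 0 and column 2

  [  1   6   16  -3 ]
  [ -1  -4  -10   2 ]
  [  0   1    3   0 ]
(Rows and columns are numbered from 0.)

-2

R2 ← R2 + R1
  [ 1  6  16  -3 ]
  [ 0  2   6  -1 ]
  [ 0  1   3   0 ]
R2 ← 1/2·R2
  [ 1  6  16    -3 ]
  [ 0  1   3  -1/2 ]
  [ 0  1   3     0 ]
R3 ← R3 − R2
  [ 1  6  16    -3 ]
  [ 0  1   3  -1/2 ]
  [ 0  0   0   1/2 ]
R3 ← 2·R3
  [ 1  6  16    -3 ]
  [ 0  1   3  -1/2 ]
  [ 0  0   0     1 ]
R2 ← R2 + 1/2·R3
  [ 1  6  16  -3 ]
  [ 0  1   3   0 ]
  [ 0  0   0   1 ]
R1 ← R1 + 3·R3
  [ 1  6  16  0 ]
  [ 0  1   3  0 ]
  [ 0  0   0  1 ]
R1 ← R1 − 6·R2
  [ 1  0  -2  0 ]
  [ 0  1   3  0 ]
  [ 0  0   0  1 ]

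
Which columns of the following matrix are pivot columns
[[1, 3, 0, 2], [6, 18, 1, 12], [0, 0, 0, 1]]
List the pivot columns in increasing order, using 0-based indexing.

R2 -> R2 − 6·R1
R1 -> R1 − 2·R3
Pivot columns are the columns containing a leading 1.

0, 2, 3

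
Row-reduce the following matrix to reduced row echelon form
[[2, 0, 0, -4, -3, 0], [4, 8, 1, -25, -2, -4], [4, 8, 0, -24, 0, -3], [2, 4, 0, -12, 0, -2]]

[[1, 0, 0, -2, -3/2, 0], [0, 1, 0, -2, 3/4, 0], [0, 0, 1, -1, -2, 0], [0, 0, 0, 0, 0, 1]]

r1 := 1/2·r1
r2 := r2 − 4·r1
r3 := r3 − 4·r1
r4 := r4 − 2·r1
r2 := 1/8·r2
r3 := r3 − 8·r2
r4 := r4 − 4·r2
r3 := -1·r3
r4 := r4 + 1/2·r3
r4 := -2·r4
r3 := r3 + r4
r2 := r2 + 1/2·r4
r2 := r2 − 1/8·r3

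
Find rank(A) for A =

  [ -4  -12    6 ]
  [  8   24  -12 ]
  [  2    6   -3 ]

rank = 1

r1 := -1/4·r1
r2 := r2 − 8·r1
r3 := r3 − 2·r1
The reduced form has 1 nonzero row.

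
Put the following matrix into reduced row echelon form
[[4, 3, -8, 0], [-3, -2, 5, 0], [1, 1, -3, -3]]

[[1, 0, 1, 0], [0, 1, -4, 0], [0, 0, 0, 1]]

R1 → 1/4·R1
  [  1  3/4  -2   0 ]
  [ -3   -2   5   0 ]
  [  1    1  -3  -3 ]
R2 → R2 + 3·R1
  [ 1  3/4  -2   0 ]
  [ 0  1/4  -1   0 ]
  [ 1    1  -3  -3 ]
R3 → R3 − R1
  [ 1  3/4  -2   0 ]
  [ 0  1/4  -1   0 ]
  [ 0  1/4  -1  -3 ]
R2 → 4·R2
  [ 1  3/4  -2   0 ]
  [ 0    1  -4   0 ]
  [ 0  1/4  -1  -3 ]
R3 → R3 − 1/4·R2
  [ 1  3/4  -2   0 ]
  [ 0    1  -4   0 ]
  [ 0    0   0  -3 ]
R3 → -1/3·R3
  [ 1  3/4  -2  0 ]
  [ 0    1  -4  0 ]
  [ 0    0   0  1 ]
R1 → R1 − 3/4·R2
  [ 1  0   1  0 ]
  [ 0  1  -4  0 ]
  [ 0  0   0  1 ]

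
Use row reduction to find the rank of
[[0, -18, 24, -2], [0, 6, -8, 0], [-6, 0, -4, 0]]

R1 <=> R3
  [ -6    0  -4   0 ]
  [  0    6  -8   0 ]
  [  0  -18  24  -2 ]
R1 → -1/6·R1
  [ 1    0  2/3   0 ]
  [ 0    6   -8   0 ]
  [ 0  -18   24  -2 ]
R2 → 1/6·R2
  [ 1    0   2/3   0 ]
  [ 0    1  -4/3   0 ]
  [ 0  -18    24  -2 ]
R3 → R3 + 18·R2
  [ 1  0   2/3   0 ]
  [ 0  1  -4/3   0 ]
  [ 0  0     0  -2 ]
R3 → -1/2·R3
  [ 1  0   2/3  0 ]
  [ 0  1  -4/3  0 ]
  [ 0  0     0  1 ]
The reduced form has 3 nonzero rows.

rank = 3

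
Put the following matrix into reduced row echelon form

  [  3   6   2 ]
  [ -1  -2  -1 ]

R1 → 1/3·R1
  [  1   2  2/3 ]
  [ -1  -2   -1 ]
R2 → R2 + R1
  [ 1  2   2/3 ]
  [ 0  0  -1/3 ]
R2 → -3·R2
  [ 1  2  2/3 ]
  [ 0  0    1 ]
R1 → R1 − 2/3·R2
  [ 1  2  0 ]
  [ 0  0  1 ]

[[1, 2, 0], [0, 0, 1]]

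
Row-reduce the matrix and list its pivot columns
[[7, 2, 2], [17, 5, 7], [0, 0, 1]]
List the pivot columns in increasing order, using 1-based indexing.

ρ1 ← 1/7·ρ1
  [  1  2/7  2/7 ]
  [ 17    5    7 ]
  [  0    0    1 ]
ρ2 ← ρ2 − 17·ρ1
  [ 1  2/7   2/7 ]
  [ 0  1/7  15/7 ]
  [ 0    0     1 ]
ρ2 ← 7·ρ2
  [ 1  2/7  2/7 ]
  [ 0    1   15 ]
  [ 0    0    1 ]
ρ2 ← ρ2 − 15·ρ3
  [ 1  2/7  2/7 ]
  [ 0    1    0 ]
  [ 0    0    1 ]
ρ1 ← ρ1 − 2/7·ρ3
  [ 1  2/7  0 ]
  [ 0    1  0 ]
  [ 0    0  1 ]
ρ1 ← ρ1 − 2/7·ρ2
  [ 1  0  0 ]
  [ 0  1  0 ]
  [ 0  0  1 ]
Pivot columns are the columns containing a leading 1.

1, 2, 3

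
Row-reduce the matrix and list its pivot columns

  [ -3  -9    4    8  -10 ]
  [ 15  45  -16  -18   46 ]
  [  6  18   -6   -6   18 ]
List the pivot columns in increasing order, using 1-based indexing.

R1 -> -1/3·R1
  [  1   3  -4/3  -8/3  10/3 ]
  [ 15  45   -16   -18    46 ]
  [  6  18    -6    -6    18 ]
R2 -> R2 − 15·R1
  [ 1   3  -4/3  -8/3  10/3 ]
  [ 0   0     4    22    -4 ]
  [ 6  18    -6    -6    18 ]
R3 -> R3 − 6·R1
  [ 1  3  -4/3  -8/3  10/3 ]
  [ 0  0     4    22    -4 ]
  [ 0  0     2    10    -2 ]
R2 -> 1/4·R2
  [ 1  3  -4/3  -8/3  10/3 ]
  [ 0  0     1  11/2    -1 ]
  [ 0  0     2    10    -2 ]
R3 -> R3 − 2·R2
  [ 1  3  -4/3  -8/3  10/3 ]
  [ 0  0     1  11/2    -1 ]
  [ 0  0     0    -1     0 ]
R3 -> -1·R3
  [ 1  3  -4/3  -8/3  10/3 ]
  [ 0  0     1  11/2    -1 ]
  [ 0  0     0     1     0 ]
R2 -> R2 − 11/2·R3
  [ 1  3  -4/3  -8/3  10/3 ]
  [ 0  0     1     0    -1 ]
  [ 0  0     0     1     0 ]
R1 -> R1 + 8/3·R3
  [ 1  3  -4/3  0  10/3 ]
  [ 0  0     1  0    -1 ]
  [ 0  0     0  1     0 ]
R1 -> R1 + 4/3·R2
  [ 1  3  0  0   2 ]
  [ 0  0  1  0  -1 ]
  [ 0  0  0  1   0 ]
Pivot columns are the columns containing a leading 1.

1, 3, 4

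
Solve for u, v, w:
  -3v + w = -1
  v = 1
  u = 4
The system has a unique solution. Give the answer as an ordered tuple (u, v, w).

(4, 1, 2)

Form the augmented matrix and row-reduce:
  [ 0  -3  1  |  -1 ]
  [ 0   1  0  |   1 ]
  [ 1   0  0  |   4 ]
R1 <-> R3
  [ 1   0  0  |   4 ]
  [ 0   1  0  |   1 ]
  [ 0  -3  1  |  -1 ]
R3 ← R3 + 3·R2
  [ 1  0  0  |  4 ]
  [ 0  1  0  |  1 ]
  [ 0  0  1  |  2 ]
Reading off the last column: u = 4, v = 1, w = 2.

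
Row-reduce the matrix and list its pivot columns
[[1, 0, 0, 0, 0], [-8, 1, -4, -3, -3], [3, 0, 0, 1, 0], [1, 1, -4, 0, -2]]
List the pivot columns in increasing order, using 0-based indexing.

R2 := R2 + 8·R1
  [ 1  0   0   0   0 ]
  [ 0  1  -4  -3  -3 ]
  [ 3  0   0   1   0 ]
  [ 1  1  -4   0  -2 ]
R3 := R3 − 3·R1
  [ 1  0   0   0   0 ]
  [ 0  1  -4  -3  -3 ]
  [ 0  0   0   1   0 ]
  [ 1  1  -4   0  -2 ]
R4 := R4 − R1
  [ 1  0   0   0   0 ]
  [ 0  1  -4  -3  -3 ]
  [ 0  0   0   1   0 ]
  [ 0  1  -4   0  -2 ]
R4 := R4 − R2
  [ 1  0   0   0   0 ]
  [ 0  1  -4  -3  -3 ]
  [ 0  0   0   1   0 ]
  [ 0  0   0   3   1 ]
R4 := R4 − 3·R3
  [ 1  0   0   0   0 ]
  [ 0  1  -4  -3  -3 ]
  [ 0  0   0   1   0 ]
  [ 0  0   0   0   1 ]
R2 := R2 + 3·R4
  [ 1  0   0   0  0 ]
  [ 0  1  -4  -3  0 ]
  [ 0  0   0   1  0 ]
  [ 0  0   0   0  1 ]
R2 := R2 + 3·R3
  [ 1  0   0  0  0 ]
  [ 0  1  -4  0  0 ]
  [ 0  0   0  1  0 ]
  [ 0  0   0  0  1 ]
Pivot columns are the columns containing a leading 1.

0, 1, 3, 4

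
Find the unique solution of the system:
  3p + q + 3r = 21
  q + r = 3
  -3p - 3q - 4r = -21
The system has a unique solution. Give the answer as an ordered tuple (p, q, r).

(2, -3, 6)

Form the augmented matrix and row-reduce:
  [  3   1   3  |   21 ]
  [  0   1   1  |    3 ]
  [ -3  -3  -4  |  -21 ]
Multiply ρ1 by 1/3.
  [  1  1/3   1  |    7 ]
  [  0    1   1  |    3 ]
  [ -3   -3  -4  |  -21 ]
Add 3 times ρ1 to ρ3.
  [ 1  1/3   1  |  7 ]
  [ 0    1   1  |  3 ]
  [ 0   -2  -1  |  0 ]
Add 2 times ρ2 to ρ3.
  [ 1  1/3  1  |  7 ]
  [ 0    1  1  |  3 ]
  [ 0    0  1  |  6 ]
Subtract ρ3 from ρ2.
  [ 1  1/3  1  |   7 ]
  [ 0    1  0  |  -3 ]
  [ 0    0  1  |   6 ]
Subtract ρ3 from ρ1.
  [ 1  1/3  0  |   1 ]
  [ 0    1  0  |  -3 ]
  [ 0    0  1  |   6 ]
Subtract 1/3 times ρ2 from ρ1.
  [ 1  0  0  |   2 ]
  [ 0  1  0  |  -3 ]
  [ 0  0  1  |   6 ]
Reading off the last column: p = 2, q = -3, r = 6.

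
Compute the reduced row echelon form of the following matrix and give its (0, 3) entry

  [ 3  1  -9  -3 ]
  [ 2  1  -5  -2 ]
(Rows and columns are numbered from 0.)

R1 → 1/3·R1
  [ 1  1/3  -3  -1 ]
  [ 2    1  -5  -2 ]
R2 → R2 − 2·R1
  [ 1  1/3  -3  -1 ]
  [ 0  1/3   1   0 ]
R2 → 3·R2
  [ 1  1/3  -3  -1 ]
  [ 0    1   3   0 ]
R1 → R1 − 1/3·R2
  [ 1  0  -4  -1 ]
  [ 0  1   3   0 ]

-1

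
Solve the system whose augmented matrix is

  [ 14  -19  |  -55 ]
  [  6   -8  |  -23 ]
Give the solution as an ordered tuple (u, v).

R1 -> 1/14·R1
  [ 1  -19/14  |  -55/14 ]
  [ 6      -8  |     -23 ]
R2 -> R2 − 6·R1
  [ 1  -19/14  |  -55/14 ]
  [ 0     1/7  |     4/7 ]
R2 -> 7·R2
  [ 1  -19/14  |  -55/14 ]
  [ 0       1  |       4 ]
R1 -> R1 + 19/14·R2
  [ 1  0  |  3/2 ]
  [ 0  1  |    4 ]
Reading off the last column: u = 3/2, v = 4.

(3/2, 4)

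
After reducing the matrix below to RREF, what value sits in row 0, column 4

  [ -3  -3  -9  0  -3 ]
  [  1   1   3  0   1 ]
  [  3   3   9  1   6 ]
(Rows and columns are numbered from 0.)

R1 → -1/3·R1
  [ 1  1  3  0  1 ]
  [ 1  1  3  0  1 ]
  [ 3  3  9  1  6 ]
R2 → R2 − R1
  [ 1  1  3  0  1 ]
  [ 0  0  0  0  0 ]
  [ 3  3  9  1  6 ]
R3 → R3 − 3·R1
  [ 1  1  3  0  1 ]
  [ 0  0  0  0  0 ]
  [ 0  0  0  1  3 ]
R2 <-> R3
  [ 1  1  3  0  1 ]
  [ 0  0  0  1  3 ]
  [ 0  0  0  0  0 ]

1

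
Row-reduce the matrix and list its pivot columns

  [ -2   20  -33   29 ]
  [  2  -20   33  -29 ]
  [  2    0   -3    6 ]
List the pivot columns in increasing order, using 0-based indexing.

r1 ← -1/2·r1
  [ 1  -10  33/2  -29/2 ]
  [ 2  -20    33    -29 ]
  [ 2    0    -3      6 ]
r2 ← r2 − 2·r1
  [ 1  -10  33/2  -29/2 ]
  [ 0    0     0      0 ]
  [ 2    0    -3      6 ]
r3 ← r3 − 2·r1
  [ 1  -10  33/2  -29/2 ]
  [ 0    0     0      0 ]
  [ 0   20   -36     35 ]
r2 <=> r3
  [ 1  -10  33/2  -29/2 ]
  [ 0   20   -36     35 ]
  [ 0    0     0      0 ]
r2 ← 1/20·r2
  [ 1  -10  33/2  -29/2 ]
  [ 0    1  -9/5    7/4 ]
  [ 0    0     0      0 ]
r1 ← r1 + 10·r2
  [ 1  0  -3/2    3 ]
  [ 0  1  -9/5  7/4 ]
  [ 0  0     0    0 ]
Pivot columns are the columns containing a leading 1.

0, 1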